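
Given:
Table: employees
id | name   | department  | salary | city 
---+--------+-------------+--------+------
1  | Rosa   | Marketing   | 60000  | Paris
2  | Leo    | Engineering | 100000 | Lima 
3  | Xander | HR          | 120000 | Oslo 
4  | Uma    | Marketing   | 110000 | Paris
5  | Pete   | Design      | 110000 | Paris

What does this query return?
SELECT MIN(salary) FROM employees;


Salaries: 60000, 100000, 120000, 110000, 110000
MIN = 60000

60000


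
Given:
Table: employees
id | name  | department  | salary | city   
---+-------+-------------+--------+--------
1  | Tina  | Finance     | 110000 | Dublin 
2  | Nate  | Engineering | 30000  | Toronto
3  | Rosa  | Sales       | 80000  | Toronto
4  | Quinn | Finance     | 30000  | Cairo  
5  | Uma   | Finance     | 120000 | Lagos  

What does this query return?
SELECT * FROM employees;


SELECT * returns all 5 rows with all columns

5 rows:
1, Tina, Finance, 110000, Dublin
2, Nate, Engineering, 30000, Toronto
3, Rosa, Sales, 80000, Toronto
4, Quinn, Finance, 30000, Cairo
5, Uma, Finance, 120000, Lagos


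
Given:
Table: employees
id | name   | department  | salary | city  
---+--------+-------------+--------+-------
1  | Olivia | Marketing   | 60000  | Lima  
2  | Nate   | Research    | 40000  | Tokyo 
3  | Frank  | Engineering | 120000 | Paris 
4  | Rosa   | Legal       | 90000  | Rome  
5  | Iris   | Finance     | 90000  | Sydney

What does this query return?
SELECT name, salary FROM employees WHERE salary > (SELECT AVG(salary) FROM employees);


Subquery: AVG(salary) = 80000.0
Filtering: salary > 80000.0
  Frank (120000) -> MATCH
  Rosa (90000) -> MATCH
  Iris (90000) -> MATCH


3 rows:
Frank, 120000
Rosa, 90000
Iris, 90000


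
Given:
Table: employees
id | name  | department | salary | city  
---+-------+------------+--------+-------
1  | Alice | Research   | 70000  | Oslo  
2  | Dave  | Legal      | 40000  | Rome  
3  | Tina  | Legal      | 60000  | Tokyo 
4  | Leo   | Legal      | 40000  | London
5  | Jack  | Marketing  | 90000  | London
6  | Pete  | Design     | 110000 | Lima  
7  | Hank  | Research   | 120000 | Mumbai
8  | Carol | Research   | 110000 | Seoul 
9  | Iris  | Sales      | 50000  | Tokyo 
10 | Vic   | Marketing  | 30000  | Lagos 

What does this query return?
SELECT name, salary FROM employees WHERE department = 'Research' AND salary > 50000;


Filtering: department = 'Research' AND salary > 50000
Matching: 3 rows

3 rows:
Alice, 70000
Hank, 120000
Carol, 110000


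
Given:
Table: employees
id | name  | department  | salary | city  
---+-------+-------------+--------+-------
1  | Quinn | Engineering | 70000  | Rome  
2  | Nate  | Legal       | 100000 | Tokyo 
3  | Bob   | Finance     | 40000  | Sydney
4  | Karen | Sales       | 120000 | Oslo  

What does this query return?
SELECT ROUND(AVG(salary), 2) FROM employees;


SUM(salary) = 330000
COUNT = 4
ROUND(AVG, 2) = ROUND(330000 / 4, 2) = 82500.0

82500.0


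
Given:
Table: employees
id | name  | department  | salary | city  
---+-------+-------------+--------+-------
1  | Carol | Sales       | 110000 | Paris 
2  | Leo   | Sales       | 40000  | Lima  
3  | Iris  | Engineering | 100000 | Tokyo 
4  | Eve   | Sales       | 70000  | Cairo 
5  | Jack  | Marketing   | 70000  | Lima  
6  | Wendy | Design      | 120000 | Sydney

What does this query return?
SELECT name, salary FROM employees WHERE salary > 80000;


Filtering: salary > 80000
Matching: 3 rows

3 rows:
Carol, 110000
Iris, 100000
Wendy, 120000


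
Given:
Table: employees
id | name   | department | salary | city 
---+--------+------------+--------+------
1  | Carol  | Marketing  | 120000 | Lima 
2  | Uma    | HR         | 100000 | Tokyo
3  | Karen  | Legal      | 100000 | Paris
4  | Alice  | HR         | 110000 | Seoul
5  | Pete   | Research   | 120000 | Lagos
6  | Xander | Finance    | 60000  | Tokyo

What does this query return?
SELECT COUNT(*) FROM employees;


COUNT(*) counts all rows

6


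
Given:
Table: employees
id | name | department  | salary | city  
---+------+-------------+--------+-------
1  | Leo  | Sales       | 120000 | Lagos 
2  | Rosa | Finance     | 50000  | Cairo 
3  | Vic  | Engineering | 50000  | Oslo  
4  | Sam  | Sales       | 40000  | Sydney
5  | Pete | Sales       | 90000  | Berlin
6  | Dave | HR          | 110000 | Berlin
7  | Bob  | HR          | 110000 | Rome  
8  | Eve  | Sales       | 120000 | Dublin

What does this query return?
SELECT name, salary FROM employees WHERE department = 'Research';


Filtering: department = 'Research'
Matching rows: 0

Empty result set (0 rows)


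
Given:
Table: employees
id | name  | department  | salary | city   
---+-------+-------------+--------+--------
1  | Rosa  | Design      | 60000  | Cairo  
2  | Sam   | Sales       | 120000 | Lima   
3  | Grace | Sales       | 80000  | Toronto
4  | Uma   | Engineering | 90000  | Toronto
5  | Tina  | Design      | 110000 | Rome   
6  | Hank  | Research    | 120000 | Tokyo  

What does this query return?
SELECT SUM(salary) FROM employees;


SUM(salary) = 60000 + 120000 + 80000 + 90000 + 110000 + 120000 = 580000

580000


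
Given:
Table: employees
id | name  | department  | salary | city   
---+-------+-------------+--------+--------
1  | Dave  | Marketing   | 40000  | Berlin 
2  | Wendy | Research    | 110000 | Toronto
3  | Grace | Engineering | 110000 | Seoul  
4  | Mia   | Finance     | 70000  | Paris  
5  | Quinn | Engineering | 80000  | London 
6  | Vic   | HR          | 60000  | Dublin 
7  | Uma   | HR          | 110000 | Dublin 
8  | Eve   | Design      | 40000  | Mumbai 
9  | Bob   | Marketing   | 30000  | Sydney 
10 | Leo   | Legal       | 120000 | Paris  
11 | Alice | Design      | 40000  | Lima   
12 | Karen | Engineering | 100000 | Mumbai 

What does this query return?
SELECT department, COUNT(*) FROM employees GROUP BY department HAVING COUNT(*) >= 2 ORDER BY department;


Groups with count >= 2:
  Design: 2 -> PASS
  Engineering: 3 -> PASS
  HR: 2 -> PASS
  Marketing: 2 -> PASS
  Finance: 1 -> filtered out
  Legal: 1 -> filtered out
  Research: 1 -> filtered out


4 groups:
Design, 2
Engineering, 3
HR, 2
Marketing, 2


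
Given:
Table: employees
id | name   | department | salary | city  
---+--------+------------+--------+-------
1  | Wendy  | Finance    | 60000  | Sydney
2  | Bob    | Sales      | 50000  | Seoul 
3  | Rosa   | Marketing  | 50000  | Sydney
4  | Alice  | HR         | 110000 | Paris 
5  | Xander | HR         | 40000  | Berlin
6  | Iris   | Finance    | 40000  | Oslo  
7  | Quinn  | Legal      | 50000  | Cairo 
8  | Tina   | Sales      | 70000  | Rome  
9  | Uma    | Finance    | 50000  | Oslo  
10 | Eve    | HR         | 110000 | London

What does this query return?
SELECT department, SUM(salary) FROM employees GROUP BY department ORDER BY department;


Summing salary within each department:
  Finance: 60000 + 40000 + 50000 = 150000
  HR: 110000 + 40000 + 110000 = 260000
  Legal: 50000 = 50000
  Marketing: 50000 = 50000
  Sales: 50000 + 70000 = 120000


5 groups:
Finance, 150000
HR, 260000
Legal, 50000
Marketing, 50000
Sales, 120000


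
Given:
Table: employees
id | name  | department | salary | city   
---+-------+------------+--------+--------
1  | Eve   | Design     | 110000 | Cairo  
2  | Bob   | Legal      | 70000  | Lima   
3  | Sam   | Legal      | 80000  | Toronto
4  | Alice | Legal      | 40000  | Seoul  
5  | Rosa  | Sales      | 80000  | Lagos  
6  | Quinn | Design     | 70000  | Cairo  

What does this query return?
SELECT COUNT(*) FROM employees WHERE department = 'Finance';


Counting rows where department = 'Finance'


0


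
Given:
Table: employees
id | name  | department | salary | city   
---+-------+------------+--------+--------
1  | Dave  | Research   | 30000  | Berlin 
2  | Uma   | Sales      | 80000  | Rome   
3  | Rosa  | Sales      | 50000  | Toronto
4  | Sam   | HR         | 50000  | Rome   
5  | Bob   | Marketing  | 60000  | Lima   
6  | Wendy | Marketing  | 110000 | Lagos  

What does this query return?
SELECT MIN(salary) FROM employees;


Salaries: 30000, 80000, 50000, 50000, 60000, 110000
MIN = 30000

30000


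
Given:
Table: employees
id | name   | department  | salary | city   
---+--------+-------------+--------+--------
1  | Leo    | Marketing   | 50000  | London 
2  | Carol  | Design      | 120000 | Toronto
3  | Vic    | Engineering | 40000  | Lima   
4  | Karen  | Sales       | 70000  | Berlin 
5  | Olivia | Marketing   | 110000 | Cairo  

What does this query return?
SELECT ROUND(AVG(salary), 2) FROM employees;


SUM(salary) = 390000
COUNT = 5
ROUND(AVG, 2) = ROUND(390000 / 5, 2) = 78000.0

78000.0


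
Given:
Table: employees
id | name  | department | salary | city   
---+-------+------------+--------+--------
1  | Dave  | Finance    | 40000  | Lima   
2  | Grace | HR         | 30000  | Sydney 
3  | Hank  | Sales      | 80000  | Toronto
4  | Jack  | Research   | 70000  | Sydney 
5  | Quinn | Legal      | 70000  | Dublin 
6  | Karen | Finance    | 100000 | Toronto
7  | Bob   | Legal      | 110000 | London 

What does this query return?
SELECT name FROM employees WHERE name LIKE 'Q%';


LIKE 'Q%' matches names starting with 'Q'
Matching: 1

1 rows:
Quinn


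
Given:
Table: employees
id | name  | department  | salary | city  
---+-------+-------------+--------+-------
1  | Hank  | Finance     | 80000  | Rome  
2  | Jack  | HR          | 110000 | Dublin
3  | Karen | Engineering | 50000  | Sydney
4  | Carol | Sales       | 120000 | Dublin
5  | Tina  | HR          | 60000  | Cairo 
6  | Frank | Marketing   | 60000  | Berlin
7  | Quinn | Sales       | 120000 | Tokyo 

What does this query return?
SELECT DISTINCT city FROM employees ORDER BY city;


All 'city' values (row order): Rome, Dublin, Sydney, Dublin, Cairo, Berlin, Tokyo
Removing duplicates leaves 6 unique value(s).

6 values:
Berlin
Cairo
Dublin
Rome
Sydney
Tokyo


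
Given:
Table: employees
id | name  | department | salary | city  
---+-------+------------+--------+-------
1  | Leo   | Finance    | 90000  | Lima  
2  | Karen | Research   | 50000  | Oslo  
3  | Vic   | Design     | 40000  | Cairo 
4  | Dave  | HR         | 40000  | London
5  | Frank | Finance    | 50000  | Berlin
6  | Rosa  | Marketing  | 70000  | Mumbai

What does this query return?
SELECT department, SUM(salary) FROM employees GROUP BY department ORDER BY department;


Summing salary within each department:
  Design: 40000 = 40000
  Finance: 90000 + 50000 = 140000
  HR: 40000 = 40000
  Marketing: 70000 = 70000
  Research: 50000 = 50000


5 groups:
Design, 40000
Finance, 140000
HR, 40000
Marketing, 70000
Research, 50000


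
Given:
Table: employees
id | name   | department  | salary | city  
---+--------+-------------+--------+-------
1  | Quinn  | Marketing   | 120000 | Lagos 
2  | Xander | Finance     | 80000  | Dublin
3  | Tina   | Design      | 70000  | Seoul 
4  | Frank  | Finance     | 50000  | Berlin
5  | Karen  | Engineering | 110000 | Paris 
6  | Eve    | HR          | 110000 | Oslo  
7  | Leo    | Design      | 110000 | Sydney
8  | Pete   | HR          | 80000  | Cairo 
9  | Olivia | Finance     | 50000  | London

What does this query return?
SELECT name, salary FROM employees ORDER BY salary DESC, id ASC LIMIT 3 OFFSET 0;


Sort by salary DESC (id ASC tiebreak), then skip 0 and take 3
Rows 1 through 3

3 rows:
Quinn, 120000
Karen, 110000
Eve, 110000


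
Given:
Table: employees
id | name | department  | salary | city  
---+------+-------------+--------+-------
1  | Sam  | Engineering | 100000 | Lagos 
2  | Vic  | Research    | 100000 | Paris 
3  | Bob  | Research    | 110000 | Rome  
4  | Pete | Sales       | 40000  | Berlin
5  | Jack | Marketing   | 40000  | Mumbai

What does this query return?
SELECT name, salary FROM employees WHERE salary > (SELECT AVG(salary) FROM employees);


Subquery: AVG(salary) = 78000.0
Filtering: salary > 78000.0
  Sam (100000) -> MATCH
  Vic (100000) -> MATCH
  Bob (110000) -> MATCH


3 rows:
Sam, 100000
Vic, 100000
Bob, 110000


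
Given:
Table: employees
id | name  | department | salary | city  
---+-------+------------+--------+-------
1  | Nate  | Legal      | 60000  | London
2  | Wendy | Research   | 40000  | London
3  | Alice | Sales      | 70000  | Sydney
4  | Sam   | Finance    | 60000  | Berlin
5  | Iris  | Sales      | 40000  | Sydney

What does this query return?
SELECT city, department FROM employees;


Projecting columns: city, department

5 rows:
London, Legal
London, Research
Sydney, Sales
Berlin, Finance
Sydney, Sales


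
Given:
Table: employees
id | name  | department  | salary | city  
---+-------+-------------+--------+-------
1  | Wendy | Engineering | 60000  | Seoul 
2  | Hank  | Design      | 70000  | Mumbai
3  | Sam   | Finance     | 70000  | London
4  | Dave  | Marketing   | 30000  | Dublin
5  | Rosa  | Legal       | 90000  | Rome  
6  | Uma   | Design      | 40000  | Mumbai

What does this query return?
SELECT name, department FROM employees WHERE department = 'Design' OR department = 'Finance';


Filtering: department = 'Design' OR 'Finance'
Matching: 3 rows

3 rows:
Hank, Design
Sam, Finance
Uma, Design


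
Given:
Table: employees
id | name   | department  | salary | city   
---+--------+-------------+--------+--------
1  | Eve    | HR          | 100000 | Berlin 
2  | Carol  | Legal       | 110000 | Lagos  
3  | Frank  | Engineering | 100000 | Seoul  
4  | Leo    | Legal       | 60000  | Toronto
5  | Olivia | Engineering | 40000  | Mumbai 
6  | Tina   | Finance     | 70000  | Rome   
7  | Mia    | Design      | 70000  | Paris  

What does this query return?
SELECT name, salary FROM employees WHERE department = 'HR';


Filtering: department = 'HR'
Matching rows: 1

1 rows:
Eve, 100000


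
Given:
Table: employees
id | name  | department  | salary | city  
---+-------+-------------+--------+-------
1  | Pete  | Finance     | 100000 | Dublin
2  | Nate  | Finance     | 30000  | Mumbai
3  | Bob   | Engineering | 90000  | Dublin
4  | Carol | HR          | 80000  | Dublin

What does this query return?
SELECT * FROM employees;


SELECT * returns all 4 rows with all columns

4 rows:
1, Pete, Finance, 100000, Dublin
2, Nate, Finance, 30000, Mumbai
3, Bob, Engineering, 90000, Dublin
4, Carol, HR, 80000, Dublin


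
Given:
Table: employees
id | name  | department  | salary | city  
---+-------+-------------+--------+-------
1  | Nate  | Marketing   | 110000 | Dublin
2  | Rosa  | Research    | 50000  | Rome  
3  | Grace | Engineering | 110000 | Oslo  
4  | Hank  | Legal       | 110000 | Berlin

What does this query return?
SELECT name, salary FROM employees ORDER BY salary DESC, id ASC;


Sorting by salary DESC, then id ASC for ties

4 rows:
Nate, 110000
Grace, 110000
Hank, 110000
Rosa, 50000


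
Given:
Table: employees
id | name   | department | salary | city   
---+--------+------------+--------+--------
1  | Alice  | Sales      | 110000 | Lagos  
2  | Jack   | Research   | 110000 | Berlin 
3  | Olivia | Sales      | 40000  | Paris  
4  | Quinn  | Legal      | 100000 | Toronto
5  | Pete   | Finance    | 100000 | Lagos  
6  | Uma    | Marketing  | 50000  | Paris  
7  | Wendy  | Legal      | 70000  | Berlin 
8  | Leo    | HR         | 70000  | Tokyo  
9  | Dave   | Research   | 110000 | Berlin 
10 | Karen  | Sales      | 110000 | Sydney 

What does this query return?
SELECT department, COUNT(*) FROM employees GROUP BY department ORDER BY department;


Assigning each row to its department group:
  Alice -> Sales
  Jack -> Research
  Olivia -> Sales
  Quinn -> Legal
  Pete -> Finance
  Uma -> Marketing
  Wendy -> Legal
  Leo -> HR
  Dave -> Research
  Karen -> Sales


6 groups:
Finance, 1
HR, 1
Legal, 2
Marketing, 1
Research, 2
Sales, 3


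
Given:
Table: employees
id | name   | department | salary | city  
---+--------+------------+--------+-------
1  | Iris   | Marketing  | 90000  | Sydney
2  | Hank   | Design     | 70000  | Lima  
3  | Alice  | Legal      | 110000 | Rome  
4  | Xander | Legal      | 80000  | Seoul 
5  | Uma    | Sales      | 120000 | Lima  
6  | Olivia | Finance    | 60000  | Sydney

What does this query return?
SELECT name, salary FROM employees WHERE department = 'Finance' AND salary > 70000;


Filtering: department = 'Finance' AND salary > 70000
Matching: 0 rows

Empty result set (0 rows)


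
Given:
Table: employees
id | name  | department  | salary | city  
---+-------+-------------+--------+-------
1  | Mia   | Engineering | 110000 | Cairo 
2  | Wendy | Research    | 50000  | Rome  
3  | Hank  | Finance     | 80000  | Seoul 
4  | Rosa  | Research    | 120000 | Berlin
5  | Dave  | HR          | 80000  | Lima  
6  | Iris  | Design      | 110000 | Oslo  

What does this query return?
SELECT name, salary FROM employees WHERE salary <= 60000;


Filtering: salary <= 60000
Matching: 1 rows

1 rows:
Wendy, 50000


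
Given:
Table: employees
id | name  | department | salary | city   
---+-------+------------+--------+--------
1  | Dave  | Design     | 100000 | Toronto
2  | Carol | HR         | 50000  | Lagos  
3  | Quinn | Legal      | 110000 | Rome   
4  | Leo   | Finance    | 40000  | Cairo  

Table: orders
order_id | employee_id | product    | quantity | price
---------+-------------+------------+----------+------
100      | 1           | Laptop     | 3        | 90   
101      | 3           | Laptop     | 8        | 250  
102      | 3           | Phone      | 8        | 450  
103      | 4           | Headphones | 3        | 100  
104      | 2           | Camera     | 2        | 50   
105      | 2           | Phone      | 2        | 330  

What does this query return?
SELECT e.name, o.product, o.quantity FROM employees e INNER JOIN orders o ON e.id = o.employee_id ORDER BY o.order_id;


Joining employees.id = orders.employee_id:
  employee Dave (id=1) -> order Laptop
  employee Quinn (id=3) -> order Laptop
  employee Quinn (id=3) -> order Phone
  employee Leo (id=4) -> order Headphones
  employee Carol (id=2) -> order Camera
  employee Carol (id=2) -> order Phone


6 rows:
Dave, Laptop, 3
Quinn, Laptop, 8
Quinn, Phone, 8
Leo, Headphones, 3
Carol, Camera, 2
Carol, Phone, 2


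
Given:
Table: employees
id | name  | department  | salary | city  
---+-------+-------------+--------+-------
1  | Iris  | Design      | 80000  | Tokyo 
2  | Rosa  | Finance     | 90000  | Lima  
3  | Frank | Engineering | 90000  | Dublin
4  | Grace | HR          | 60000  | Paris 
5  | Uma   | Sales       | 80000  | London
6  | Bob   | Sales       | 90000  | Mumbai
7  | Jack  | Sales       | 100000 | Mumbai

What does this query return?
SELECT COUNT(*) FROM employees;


COUNT(*) counts all rows

7


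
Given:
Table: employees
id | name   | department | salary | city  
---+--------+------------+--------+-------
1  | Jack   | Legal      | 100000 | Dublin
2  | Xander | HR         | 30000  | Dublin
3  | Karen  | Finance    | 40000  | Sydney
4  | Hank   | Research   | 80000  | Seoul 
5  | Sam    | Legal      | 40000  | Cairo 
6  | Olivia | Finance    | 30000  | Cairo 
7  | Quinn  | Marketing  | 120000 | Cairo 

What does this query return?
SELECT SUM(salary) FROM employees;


SUM(salary) = 100000 + 30000 + 40000 + 80000 + 40000 + 30000 + 120000 = 440000

440000


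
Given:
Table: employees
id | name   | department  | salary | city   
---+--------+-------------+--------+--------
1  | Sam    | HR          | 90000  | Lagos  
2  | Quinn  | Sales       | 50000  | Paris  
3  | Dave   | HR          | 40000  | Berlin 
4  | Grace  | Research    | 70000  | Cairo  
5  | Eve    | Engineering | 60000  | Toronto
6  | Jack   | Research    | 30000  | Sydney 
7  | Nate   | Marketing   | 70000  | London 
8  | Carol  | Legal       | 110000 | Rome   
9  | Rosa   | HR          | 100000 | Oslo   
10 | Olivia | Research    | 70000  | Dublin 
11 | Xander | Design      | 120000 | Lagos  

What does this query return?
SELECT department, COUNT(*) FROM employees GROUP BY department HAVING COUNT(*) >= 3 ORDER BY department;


Groups with count >= 3:
  HR: 3 -> PASS
  Research: 3 -> PASS
  Design: 1 -> filtered out
  Engineering: 1 -> filtered out
  Legal: 1 -> filtered out
  Marketing: 1 -> filtered out
  Sales: 1 -> filtered out


2 groups:
HR, 3
Research, 3


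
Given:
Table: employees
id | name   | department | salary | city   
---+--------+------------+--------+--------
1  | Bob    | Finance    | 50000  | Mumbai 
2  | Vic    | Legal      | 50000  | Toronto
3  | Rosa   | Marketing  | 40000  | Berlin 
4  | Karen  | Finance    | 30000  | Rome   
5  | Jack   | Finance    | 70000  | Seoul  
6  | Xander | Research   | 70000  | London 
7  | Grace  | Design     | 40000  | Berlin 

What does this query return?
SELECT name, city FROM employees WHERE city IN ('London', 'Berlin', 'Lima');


Filtering: city IN ('London', 'Berlin', 'Lima')
Matching: 3 rows

3 rows:
Rosa, Berlin
Xander, London
Grace, Berlin


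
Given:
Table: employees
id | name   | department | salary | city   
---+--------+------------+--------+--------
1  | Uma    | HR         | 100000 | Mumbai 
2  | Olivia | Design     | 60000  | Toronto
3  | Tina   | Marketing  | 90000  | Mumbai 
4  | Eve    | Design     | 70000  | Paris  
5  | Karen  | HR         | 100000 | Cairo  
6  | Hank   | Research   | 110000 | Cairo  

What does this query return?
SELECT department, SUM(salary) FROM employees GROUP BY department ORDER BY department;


Summing salary within each department:
  Design: 60000 + 70000 = 130000
  HR: 100000 + 100000 = 200000
  Marketing: 90000 = 90000
  Research: 110000 = 110000


4 groups:
Design, 130000
HR, 200000
Marketing, 90000
Research, 110000


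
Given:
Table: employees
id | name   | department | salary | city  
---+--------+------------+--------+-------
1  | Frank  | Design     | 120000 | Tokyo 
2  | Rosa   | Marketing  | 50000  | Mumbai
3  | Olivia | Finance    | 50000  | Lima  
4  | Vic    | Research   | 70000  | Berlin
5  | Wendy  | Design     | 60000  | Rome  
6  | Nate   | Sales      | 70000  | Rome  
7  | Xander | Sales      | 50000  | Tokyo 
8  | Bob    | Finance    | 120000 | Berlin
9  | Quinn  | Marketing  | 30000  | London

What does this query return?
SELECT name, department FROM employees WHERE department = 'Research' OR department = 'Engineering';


Filtering: department = 'Research' OR 'Engineering'
Matching: 1 rows

1 rows:
Vic, Research


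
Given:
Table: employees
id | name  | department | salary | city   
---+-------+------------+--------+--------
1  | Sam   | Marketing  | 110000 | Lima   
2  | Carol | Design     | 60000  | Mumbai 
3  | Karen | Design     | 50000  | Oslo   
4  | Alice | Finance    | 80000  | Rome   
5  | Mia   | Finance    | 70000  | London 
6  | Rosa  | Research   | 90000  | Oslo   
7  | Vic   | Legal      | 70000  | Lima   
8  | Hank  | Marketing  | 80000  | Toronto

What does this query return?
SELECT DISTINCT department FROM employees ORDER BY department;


All 'department' values (row order): Marketing, Design, Design, Finance, Finance, Research, Legal, Marketing
Removing duplicates leaves 5 unique value(s).

5 values:
Design
Finance
Legal
Marketing
Research


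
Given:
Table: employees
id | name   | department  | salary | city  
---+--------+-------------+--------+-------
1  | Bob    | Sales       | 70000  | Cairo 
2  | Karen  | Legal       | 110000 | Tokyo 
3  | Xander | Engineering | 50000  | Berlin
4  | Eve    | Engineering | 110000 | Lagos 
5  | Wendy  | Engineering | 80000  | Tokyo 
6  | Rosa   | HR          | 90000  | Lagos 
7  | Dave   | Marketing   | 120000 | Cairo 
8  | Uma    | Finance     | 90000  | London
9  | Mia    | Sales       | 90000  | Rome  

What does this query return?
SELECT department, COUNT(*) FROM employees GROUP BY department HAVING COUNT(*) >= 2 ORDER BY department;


Groups with count >= 2:
  Engineering: 3 -> PASS
  Sales: 2 -> PASS
  Finance: 1 -> filtered out
  HR: 1 -> filtered out
  Legal: 1 -> filtered out
  Marketing: 1 -> filtered out


2 groups:
Engineering, 3
Sales, 2


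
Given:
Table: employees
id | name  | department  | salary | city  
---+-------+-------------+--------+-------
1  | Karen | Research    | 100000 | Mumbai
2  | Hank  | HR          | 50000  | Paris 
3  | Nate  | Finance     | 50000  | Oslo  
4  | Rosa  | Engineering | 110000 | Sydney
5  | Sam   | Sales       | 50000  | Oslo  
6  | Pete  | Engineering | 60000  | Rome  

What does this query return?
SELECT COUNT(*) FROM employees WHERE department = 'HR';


Counting rows where department = 'HR'
  Hank -> MATCH


1


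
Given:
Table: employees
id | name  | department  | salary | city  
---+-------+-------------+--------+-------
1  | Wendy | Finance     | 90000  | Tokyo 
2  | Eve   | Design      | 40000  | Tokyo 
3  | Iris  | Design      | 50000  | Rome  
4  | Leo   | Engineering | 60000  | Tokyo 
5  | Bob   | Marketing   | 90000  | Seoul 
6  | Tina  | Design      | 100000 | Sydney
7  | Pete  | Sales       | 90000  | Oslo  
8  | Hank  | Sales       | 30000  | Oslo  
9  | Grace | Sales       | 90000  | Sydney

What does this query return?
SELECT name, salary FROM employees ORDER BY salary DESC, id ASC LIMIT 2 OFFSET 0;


Sort by salary DESC (id ASC tiebreak), then skip 0 and take 2
Rows 1 through 2

2 rows:
Tina, 100000
Wendy, 90000


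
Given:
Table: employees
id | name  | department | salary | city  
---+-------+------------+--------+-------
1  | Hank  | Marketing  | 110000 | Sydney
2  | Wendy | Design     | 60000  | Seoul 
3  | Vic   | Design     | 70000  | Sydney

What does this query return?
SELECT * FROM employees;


SELECT * returns all 3 rows with all columns

3 rows:
1, Hank, Marketing, 110000, Sydney
2, Wendy, Design, 60000, Seoul
3, Vic, Design, 70000, Sydney


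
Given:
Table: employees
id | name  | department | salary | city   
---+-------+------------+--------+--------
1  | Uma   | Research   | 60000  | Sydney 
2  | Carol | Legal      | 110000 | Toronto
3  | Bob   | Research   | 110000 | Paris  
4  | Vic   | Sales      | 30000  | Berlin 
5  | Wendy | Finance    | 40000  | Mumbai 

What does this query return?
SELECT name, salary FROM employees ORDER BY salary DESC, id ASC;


Sorting by salary DESC, then id ASC for ties

5 rows:
Carol, 110000
Bob, 110000
Uma, 60000
Wendy, 40000
Vic, 30000


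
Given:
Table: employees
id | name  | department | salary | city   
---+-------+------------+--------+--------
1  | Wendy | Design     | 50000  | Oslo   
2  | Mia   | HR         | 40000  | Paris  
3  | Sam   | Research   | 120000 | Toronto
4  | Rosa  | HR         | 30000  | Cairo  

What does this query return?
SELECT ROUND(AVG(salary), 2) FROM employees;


SUM(salary) = 240000
COUNT = 4
ROUND(AVG, 2) = ROUND(240000 / 4, 2) = 60000.0

60000.0


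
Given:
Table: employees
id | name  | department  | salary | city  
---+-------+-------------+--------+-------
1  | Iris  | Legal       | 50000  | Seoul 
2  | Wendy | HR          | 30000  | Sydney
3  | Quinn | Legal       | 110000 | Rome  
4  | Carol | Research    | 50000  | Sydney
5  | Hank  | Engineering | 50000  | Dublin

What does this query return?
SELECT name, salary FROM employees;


Projecting columns: name, salary

5 rows:
Iris, 50000
Wendy, 30000
Quinn, 110000
Carol, 50000
Hank, 50000


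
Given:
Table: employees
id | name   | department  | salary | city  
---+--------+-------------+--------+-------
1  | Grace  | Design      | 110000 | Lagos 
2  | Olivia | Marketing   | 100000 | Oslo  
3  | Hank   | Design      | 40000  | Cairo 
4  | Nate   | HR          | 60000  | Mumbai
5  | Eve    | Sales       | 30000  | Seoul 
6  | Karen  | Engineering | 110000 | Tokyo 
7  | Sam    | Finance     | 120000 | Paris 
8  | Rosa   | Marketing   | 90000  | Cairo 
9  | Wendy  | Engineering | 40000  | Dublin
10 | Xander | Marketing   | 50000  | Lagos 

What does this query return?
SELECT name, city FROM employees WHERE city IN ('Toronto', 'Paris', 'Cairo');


Filtering: city IN ('Toronto', 'Paris', 'Cairo')
Matching: 3 rows

3 rows:
Hank, Cairo
Sam, Paris
Rosa, Cairo


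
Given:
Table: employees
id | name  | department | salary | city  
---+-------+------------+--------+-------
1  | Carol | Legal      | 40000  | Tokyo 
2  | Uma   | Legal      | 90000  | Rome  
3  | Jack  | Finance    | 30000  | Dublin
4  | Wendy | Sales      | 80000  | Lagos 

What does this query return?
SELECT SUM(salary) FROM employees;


SUM(salary) = 40000 + 90000 + 30000 + 80000 = 240000

240000


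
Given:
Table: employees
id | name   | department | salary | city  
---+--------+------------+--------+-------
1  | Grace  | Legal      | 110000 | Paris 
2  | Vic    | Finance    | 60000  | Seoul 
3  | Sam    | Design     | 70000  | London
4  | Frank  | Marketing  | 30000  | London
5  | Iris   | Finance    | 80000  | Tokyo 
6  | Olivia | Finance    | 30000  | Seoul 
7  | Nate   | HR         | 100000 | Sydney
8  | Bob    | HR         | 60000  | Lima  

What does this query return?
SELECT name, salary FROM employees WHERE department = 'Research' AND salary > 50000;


Filtering: department = 'Research' AND salary > 50000
Matching: 0 rows

Empty result set (0 rows)


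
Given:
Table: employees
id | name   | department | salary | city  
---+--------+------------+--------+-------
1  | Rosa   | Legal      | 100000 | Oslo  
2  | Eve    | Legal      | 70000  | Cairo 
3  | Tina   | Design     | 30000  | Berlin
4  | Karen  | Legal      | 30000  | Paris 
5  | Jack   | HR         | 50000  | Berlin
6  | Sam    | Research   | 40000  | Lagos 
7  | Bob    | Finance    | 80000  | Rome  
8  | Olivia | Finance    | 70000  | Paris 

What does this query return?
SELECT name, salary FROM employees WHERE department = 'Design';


Filtering: department = 'Design'
Matching rows: 1

1 rows:
Tina, 30000


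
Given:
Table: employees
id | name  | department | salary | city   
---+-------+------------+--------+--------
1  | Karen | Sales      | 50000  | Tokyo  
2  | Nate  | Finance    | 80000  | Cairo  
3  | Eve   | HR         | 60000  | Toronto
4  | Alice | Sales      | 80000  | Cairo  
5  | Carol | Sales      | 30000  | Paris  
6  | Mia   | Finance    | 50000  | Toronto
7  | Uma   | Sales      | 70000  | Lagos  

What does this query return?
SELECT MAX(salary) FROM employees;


Salaries: 50000, 80000, 60000, 80000, 30000, 50000, 70000
MAX = 80000

80000


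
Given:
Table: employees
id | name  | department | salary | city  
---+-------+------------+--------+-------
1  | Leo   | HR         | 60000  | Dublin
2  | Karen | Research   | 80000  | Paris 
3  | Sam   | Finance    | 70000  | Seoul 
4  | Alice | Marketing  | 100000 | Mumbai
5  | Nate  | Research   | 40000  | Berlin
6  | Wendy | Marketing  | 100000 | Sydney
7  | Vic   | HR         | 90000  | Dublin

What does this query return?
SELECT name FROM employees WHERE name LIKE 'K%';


LIKE 'K%' matches names starting with 'K'
Matching: 1

1 rows:
Karen


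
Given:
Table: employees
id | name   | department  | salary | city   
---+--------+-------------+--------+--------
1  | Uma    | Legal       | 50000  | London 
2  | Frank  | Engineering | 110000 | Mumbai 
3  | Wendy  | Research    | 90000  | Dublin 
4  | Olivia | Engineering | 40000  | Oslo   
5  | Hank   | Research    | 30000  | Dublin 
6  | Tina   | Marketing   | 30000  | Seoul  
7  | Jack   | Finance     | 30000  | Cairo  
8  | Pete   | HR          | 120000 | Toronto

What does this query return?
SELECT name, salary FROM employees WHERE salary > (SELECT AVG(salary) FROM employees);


Subquery: AVG(salary) = 62500.0
Filtering: salary > 62500.0
  Frank (110000) -> MATCH
  Wendy (90000) -> MATCH
  Pete (120000) -> MATCH


3 rows:
Frank, 110000
Wendy, 90000
Pete, 120000


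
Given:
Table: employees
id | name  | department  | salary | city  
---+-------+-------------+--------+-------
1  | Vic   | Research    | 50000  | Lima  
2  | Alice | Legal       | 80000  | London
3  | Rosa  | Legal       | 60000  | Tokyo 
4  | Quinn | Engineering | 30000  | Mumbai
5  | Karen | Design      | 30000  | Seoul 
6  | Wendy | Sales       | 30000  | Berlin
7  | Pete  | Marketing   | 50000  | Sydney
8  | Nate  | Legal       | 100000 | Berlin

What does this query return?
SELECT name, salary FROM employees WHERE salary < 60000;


Filtering: salary < 60000
Matching: 5 rows

5 rows:
Vic, 50000
Quinn, 30000
Karen, 30000
Wendy, 30000
Pete, 50000


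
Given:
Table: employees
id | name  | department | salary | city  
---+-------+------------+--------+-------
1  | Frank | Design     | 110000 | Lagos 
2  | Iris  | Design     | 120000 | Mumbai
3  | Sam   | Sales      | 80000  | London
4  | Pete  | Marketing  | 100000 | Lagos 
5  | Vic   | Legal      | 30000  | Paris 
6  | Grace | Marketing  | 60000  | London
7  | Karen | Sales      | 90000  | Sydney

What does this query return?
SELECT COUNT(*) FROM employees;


COUNT(*) counts all rows

7


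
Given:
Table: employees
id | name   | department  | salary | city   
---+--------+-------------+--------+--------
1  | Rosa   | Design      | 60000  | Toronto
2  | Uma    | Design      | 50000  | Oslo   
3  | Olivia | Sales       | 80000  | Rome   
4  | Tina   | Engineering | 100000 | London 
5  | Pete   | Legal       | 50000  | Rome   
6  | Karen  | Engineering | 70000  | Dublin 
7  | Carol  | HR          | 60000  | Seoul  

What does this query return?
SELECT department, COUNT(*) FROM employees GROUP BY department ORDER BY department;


Assigning each row to its department group:
  Rosa -> Design
  Uma -> Design
  Olivia -> Sales
  Tina -> Engineering
  Pete -> Legal
  Karen -> Engineering
  Carol -> HR


5 groups:
Design, 2
Engineering, 2
HR, 1
Legal, 1
Sales, 1


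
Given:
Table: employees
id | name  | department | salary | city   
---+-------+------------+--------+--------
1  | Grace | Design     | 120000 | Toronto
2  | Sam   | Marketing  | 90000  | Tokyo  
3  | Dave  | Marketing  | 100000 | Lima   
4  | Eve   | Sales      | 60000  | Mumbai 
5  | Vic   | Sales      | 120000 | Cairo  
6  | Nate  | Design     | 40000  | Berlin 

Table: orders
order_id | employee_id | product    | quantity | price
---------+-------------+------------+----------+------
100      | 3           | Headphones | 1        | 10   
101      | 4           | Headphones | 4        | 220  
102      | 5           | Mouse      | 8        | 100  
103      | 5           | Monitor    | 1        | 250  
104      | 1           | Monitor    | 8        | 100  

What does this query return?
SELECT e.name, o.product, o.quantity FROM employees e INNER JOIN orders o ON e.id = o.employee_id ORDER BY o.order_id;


Joining employees.id = orders.employee_id:
  employee Dave (id=3) -> order Headphones
  employee Eve (id=4) -> order Headphones
  employee Vic (id=5) -> order Mouse
  employee Vic (id=5) -> order Monitor
  employee Grace (id=1) -> order Monitor


5 rows:
Dave, Headphones, 1
Eve, Headphones, 4
Vic, Mouse, 8
Vic, Monitor, 1
Grace, Monitor, 8


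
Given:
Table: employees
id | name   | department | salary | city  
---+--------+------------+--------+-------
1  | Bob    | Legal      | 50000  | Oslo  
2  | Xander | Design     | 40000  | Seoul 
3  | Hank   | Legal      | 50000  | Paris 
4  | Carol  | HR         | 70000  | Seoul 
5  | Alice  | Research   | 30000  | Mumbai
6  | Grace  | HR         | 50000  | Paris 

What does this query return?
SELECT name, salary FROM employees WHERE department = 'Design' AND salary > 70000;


Filtering: department = 'Design' AND salary > 70000
Matching: 0 rows

Empty result set (0 rows)


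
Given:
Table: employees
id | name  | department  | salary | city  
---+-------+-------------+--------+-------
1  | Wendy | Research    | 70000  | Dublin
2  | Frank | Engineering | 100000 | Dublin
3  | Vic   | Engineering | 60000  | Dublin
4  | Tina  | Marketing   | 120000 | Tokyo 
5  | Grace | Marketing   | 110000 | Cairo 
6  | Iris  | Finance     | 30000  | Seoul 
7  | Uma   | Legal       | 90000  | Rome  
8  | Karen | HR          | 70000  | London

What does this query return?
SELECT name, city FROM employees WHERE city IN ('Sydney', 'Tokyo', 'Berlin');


Filtering: city IN ('Sydney', 'Tokyo', 'Berlin')
Matching: 1 rows

1 rows:
Tina, Tokyo


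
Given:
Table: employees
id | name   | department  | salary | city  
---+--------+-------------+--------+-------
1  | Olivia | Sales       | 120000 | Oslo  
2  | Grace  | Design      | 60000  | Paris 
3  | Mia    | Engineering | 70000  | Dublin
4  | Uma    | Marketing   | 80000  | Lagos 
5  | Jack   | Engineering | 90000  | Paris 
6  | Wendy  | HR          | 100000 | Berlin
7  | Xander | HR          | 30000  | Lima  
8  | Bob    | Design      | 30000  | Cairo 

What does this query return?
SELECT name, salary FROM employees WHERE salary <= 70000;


Filtering: salary <= 70000
Matching: 4 rows

4 rows:
Grace, 60000
Mia, 70000
Xander, 30000
Bob, 30000


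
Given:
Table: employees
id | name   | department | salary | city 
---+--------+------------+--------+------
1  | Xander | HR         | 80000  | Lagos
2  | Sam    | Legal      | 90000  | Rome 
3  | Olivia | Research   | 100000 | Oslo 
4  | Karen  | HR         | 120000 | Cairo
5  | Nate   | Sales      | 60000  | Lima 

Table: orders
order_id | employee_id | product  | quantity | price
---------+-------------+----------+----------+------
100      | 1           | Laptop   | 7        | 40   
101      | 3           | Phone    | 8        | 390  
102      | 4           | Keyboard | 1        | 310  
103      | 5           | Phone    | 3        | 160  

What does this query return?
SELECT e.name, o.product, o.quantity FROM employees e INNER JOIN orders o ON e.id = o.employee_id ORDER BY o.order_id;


Joining employees.id = orders.employee_id:
  employee Xander (id=1) -> order Laptop
  employee Olivia (id=3) -> order Phone
  employee Karen (id=4) -> order Keyboard
  employee Nate (id=5) -> order Phone


4 rows:
Xander, Laptop, 7
Olivia, Phone, 8
Karen, Keyboard, 1
Nate, Phone, 3


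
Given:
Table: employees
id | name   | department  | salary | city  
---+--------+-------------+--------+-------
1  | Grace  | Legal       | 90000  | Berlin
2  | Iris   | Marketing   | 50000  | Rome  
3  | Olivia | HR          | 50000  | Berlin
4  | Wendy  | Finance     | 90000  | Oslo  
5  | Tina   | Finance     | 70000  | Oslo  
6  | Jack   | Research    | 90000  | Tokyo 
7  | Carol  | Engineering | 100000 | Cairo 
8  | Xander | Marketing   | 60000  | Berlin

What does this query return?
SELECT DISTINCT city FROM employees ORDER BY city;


All 'city' values (row order): Berlin, Rome, Berlin, Oslo, Oslo, Tokyo, Cairo, Berlin
Removing duplicates leaves 5 unique value(s).

5 values:
Berlin
Cairo
Oslo
Rome
Tokyo


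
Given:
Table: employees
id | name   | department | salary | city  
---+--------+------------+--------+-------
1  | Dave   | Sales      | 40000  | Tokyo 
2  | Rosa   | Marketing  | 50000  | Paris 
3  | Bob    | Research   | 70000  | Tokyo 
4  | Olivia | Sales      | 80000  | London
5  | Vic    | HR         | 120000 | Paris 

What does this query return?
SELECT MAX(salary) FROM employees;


Salaries: 40000, 50000, 70000, 80000, 120000
MAX = 120000

120000


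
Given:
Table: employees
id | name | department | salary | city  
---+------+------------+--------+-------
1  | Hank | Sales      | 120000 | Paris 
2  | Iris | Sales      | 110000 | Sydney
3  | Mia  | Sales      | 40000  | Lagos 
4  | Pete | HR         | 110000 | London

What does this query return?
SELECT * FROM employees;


SELECT * returns all 4 rows with all columns

4 rows:
1, Hank, Sales, 120000, Paris
2, Iris, Sales, 110000, Sydney
3, Mia, Sales, 40000, Lagos
4, Pete, HR, 110000, London


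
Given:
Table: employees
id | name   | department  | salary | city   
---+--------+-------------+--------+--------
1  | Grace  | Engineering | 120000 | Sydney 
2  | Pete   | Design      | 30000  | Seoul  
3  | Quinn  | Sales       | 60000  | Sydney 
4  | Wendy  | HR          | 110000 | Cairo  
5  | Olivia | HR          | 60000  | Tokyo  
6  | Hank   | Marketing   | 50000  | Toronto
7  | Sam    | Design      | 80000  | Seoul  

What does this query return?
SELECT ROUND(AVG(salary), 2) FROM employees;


SUM(salary) = 510000
COUNT = 7
ROUND(AVG, 2) = ROUND(510000 / 7, 2) = 72857.14

72857.14


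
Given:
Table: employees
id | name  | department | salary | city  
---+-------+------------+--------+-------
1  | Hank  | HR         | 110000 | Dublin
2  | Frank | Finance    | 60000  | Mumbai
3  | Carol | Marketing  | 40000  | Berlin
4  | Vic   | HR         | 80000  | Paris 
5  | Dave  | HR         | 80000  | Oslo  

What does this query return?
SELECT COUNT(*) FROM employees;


COUNT(*) counts all rows

5
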